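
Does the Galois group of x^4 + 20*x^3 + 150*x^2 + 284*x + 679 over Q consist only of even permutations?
The polynomial is irreducible of degree 4 over Q. Its discriminant is 314545047552, which is not a perfect square. A Galois group lies in the alternating group exactly when the discriminant is a square in Q, so the Galois group (C_4) is not contained in A_4.

No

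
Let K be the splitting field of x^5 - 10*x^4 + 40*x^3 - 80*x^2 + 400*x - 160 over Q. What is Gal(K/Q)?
A_5 (order 60)

The polynomial f is an irreducible quintic over Q, so G = Gal(f/Q) is a transitive subgroup of S_5: one of C_5 (5T1, order 5), D_5 (5T2, order 10), F_20 (5T3, order 20), A_5 (5T4, order 60) or S_5 (5T5, order 120). The discriminant of f is 1073741824000000 = 32768000^2, a perfect square, so G is contained in A_5. The transitive groups of degree 5 contained in A_5 are: C_5 (5T1, order 5), D_5 (5T2, order 10), A_5 (5T4, order 60). By Dedekind's theorem, for a prime p not dividing disc(f) the degrees of the irreducible factors of f mod p form the cycle type of an element of G. Factoring f modulo the 2 such primes p <= 7 (skipping 2, 5, which divide the discriminant), each new pattern first appears at: mod 3: f = (x^5 + 2x^4 + x^3 + x^2 + x + 2), pattern 5; mod 7: f = (x + 2)(x + 4)(x^3 + 5x^2 + 2x + 1), pattern 3+1+1. No other pattern occurs in this range, so the set of observed cycle types is {5, 3+1+1}. Among the candidates above, the only group containing elements of all these cycle types is A_5 (5T4) — each of C_5 (5T1), D_5 (5T2) lacks at least one of them. Hence G = A_5 (5T4), of order 60.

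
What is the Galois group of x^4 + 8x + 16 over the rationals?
S_4

The polynomial is an irreducible quartic over Q and its discriminant is 937984, which is not a perfect square, so the Galois group is not contained in A_4. The resolvent cubic y^3 - 64*y - 64 is irreducible over Q. An irreducible resolvent with non-square discriminant gives S_4.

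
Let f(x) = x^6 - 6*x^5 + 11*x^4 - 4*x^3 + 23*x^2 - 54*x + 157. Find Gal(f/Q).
The polynomial f is an irreducible sextic over Q, so G = Gal(f/Q) is one of the 16 transitive subgroups 6T1, ..., 6T16 of S_6. The discriminant of f is -5497558138880000, which is not a perfect square, so G is not contained in A_6. The transitive groups of degree 6 not contained in A_6 are: C_6 (6T1, order 6), S_3 (6T2, order 6), D_6 (6T3, order 12), C_3 x S_3 (6T5, order 18), A_4 x C_2 (6T6, order 24), S_4 (6T8, order 24), S_3 x S_3 (6T9, order 36), S_4 x C_2 (6T11, order 48), (S_3 x S_3) : C_2 (6T13, order 72), PGL(2,5) (6T14, order 120), S_6 (6T16, order 720). By Dedekind's theorem, for a prime p not dividing disc(f) the degrees of the irreducible factors of f mod p form the cycle type of an element of G. Factoring f modulo the 22 such primes p <= 89 (skipping 2, 5, which divide the discriminant), each new pattern first appears at: mod 3: f = (x^3 + x^2 + x + 2)(x^3 + 2x^2 + 2x + 2), pattern 3+3; mod 7: f = (x^2 + 2)(x^2 + 3x + 6)(x^2 + 5x + 2), pattern 2+2+2; mod 13: f = (x + 4)(x + 7)(x^4 + 9x^3 + x^2 + 6x + 7), pattern 4+1+1; mod 43: f = (x + 18)(x + 23)(x^2 + 41x + 17)(x^2 + 41x + 41), pattern 2+2+1+1. No other pattern occurs in this range, so the set of observed cycle types is {3+3, 2+2+2, 4+1+1, 2+2+1+1}. The candidates containing elements of all these cycle types are S_4 (6T8) of order 24, S_4 x C_2 (6T11) of order 48, PGL(2,5) (6T14) of order 120, S_6 (6T16) of order 720; the others are excluded. The observed types are precisely the cycle types that occur in S_4 (6T8) (apart from the identity). Each of the other remaining candidates has further cycle types, and by the Chebotarev density theorem the matching factorization patterns would occur for a proportion of primes equal to their share of the group: S_4 x C_2 (6T11) additionally contains elements of type 6, 4+2, 2+1+1+1+1 (17 of its 48 elements, about 35% of primes); PGL(2,5) (6T14) additionally contains elements of type 6, 5+1 (44 of its 120 elements, about 37% of primes); S_6 (6T16) additionally contains elements of type 6, 5+1, 4+2, 3+2+1, 3+1+1+1, 2+1+1+1+1 (529 of its 720 elements, about 73% of primes). None of the 22 primes tested shows any such pattern (for each of these groups the chance of that is below 10^-4), which rules them out. Hence G = S_4 (6T8), of order 24.

S_4, S_4(6c), the S_4-action on 6 points not in A_6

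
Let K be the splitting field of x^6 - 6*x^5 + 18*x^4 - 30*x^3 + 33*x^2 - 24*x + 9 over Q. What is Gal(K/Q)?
The polynomial f is an irreducible sextic over Q, so G = Gal(f/Q) is one of the 16 transitive subgroups 6T1, ..., 6T16 of S_6. The discriminant of f is -16003008, which is not a perfect square, so G is not contained in A_6. The transitive groups of degree 6 not contained in A_6 are: C_6 (6T1, order 6), S_3 (6T2, order 6), D_6 (6T3, order 12), C_3 x S_3 (6T5, order 18), A_4 x C_2 (6T6, order 24), S_4 (6T8, order 24), S_3 x S_3 (6T9, order 36), S_4 x C_2 (6T11, order 48), (S_3 x S_3) : C_2 (6T13, order 72), PGL(2,5) (6T14, order 120), S_6 (6T16, order 720). By Dedekind's theorem, for a prime p not dividing disc(f) the degrees of the irreducible factors of f mod p form the cycle type of an element of G. Factoring f modulo the 21 such primes p <= 89 (skipping 2, 3, 7, which divide the discriminant), each new pattern first appears at: mod 5: f = (x^6 + 4x^5 + 3x^4 + 3x^2 + x + 4), pattern 6; mod 11: f = (x + 1)(x^5 + 4x^4 + 3x^3 + 9), pattern 5+1; mod 13: f = (x + 7)(x + 11)(x^4 + 2x^3 + 9x^2 + 5x + 4), pattern 4+1+1; mod 23: f = (x + 15)(x + 19)(x^2 + 13x + 3)(x^2 + 16x + 8), pattern 2+2+1+1; mod 43: f = (x^3 + 16x^2 + 6x + 18)(x^3 + 21x^2 + 20x + 22), pattern 3+3; mod 61: f = (x^2 + 12x + 46)(x^2 + 16x + 56)(x^2 + 27x + 5), pattern 2+2+2. No other pattern occurs in this range, so the set of observed cycle types is {6, 5+1, 4+1+1, 2+2+1+1, 3+3, 2+2+2}. The candidates containing elements of all these cycle types are PGL(2,5) (6T14) of order 120, S_6 (6T16) of order 720; the others are excluded. The observed types are precisely the cycle types that occur in PGL(2,5) (6T14) (apart from the identity). Each of the other remaining candidates has further cycle types, and by the Chebotarev density theorem the matching factorization patterns would occur for a proportion of primes equal to their share of the group: S_6 (6T16) additionally contains elements of type 4+2, 3+2+1, 3+1+1+1, 2+1+1+1+1 (265 of its 720 elements, about 37% of primes). None of the 21 primes tested shows any such pattern (for each of these groups the chance of that is below 10^-4), which rules them out. Hence G = PGL(2,5) (6T14), of order 120.

PGL(2,5) (order 120)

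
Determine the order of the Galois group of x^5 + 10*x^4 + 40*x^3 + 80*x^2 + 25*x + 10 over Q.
60

The degree of the splitting field over Q equals the order of the Galois group, so first determine the group. The polynomial f is an irreducible quintic over Q, so G = Gal(f/Q) is a transitive subgroup of S_5: one of C_5 (5T1, order 5), D_5 (5T2, order 10), F_20 (5T3, order 20), A_5 (5T4, order 60) or S_5 (5T5, order 120). The discriminant of f is 58564000000 = 242000^2, a perfect square, so G is contained in A_5. The transitive groups of degree 5 contained in A_5 are: C_5 (5T1, order 5), D_5 (5T2, order 10), A_5 (5T4, order 60). By Dedekind's theorem, for a prime p not dividing disc(f) the degrees of the irreducible factors of f mod p form the cycle type of an element of G. Factoring f modulo the 3 such primes p <= 13 (skipping 2, 5, 11, which divide the discriminant), each new pattern first appears at: mod 3: f = (x^5 + x^4 + x^3 + 2x^2 + x + 1), pattern 5; mod 13: f = (x + 8)(x + 10)(x^3 + 5x^2 + 5), pattern 3+1+1. No other pattern occurs in this range, so the set of observed cycle types is {5, 3+1+1}. Among the candidates above, the only group containing elements of all these cycle types is A_5 (5T4) — each of C_5 (5T1), D_5 (5T2) lacks at least one of them. Hence G = A_5 (5T4), of order 60. The Galois group A_5 (5T4) has order 60, so the splitting field has degree 60 over Q.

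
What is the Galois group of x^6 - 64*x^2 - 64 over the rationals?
S_4 (also written S4+)

The polynomial f is an irreducible sextic over Q, so G = Gal(f/Q) is one of the 16 transitive subgroups 6T1, ..., 6T16 of S_6. The discriminant of f is 3603718079512576 = 60030976^2, a perfect square, so G is contained in A_6. The transitive groups of degree 6 contained in A_6 are: A_4 (6T4, order 12), S_4 (6T7, order 24), (C_3 x C_3) : C_4 (6T10, order 36), PSL(2,5) (6T12, order 60), A_6 (6T15, order 360). By Dedekind's theorem, for a prime p not dividing disc(f) the degrees of the irreducible factors of f mod p form the cycle type of an element of G. Factoring f modulo the 79 such primes p <= 419 (skipping 2, 229, which divide the discriminant), each new pattern first appears at: mod 3: f = (x^3 + x^2 + 2x + 1)(x^3 + 2x^2 + 2x + 2), pattern 3+3; mod 7: f = (x^2 + 2)(x^4 + 5x^2 + 3), pattern 4+2; mod 23: f = (x + 5)(x + 18)(x^2 + 2x + 3)(x^2 + 21x + 3), pattern 2+2+1+1; mod 193: f = (x + 7)(x + 13)(x + 19)(x + 174)(x + 180)(x + 186), pattern 1+1+1+1+1+1. No other pattern occurs in this range, so the set of observed cycle types is {3+3, 4+2, 2+2+1+1, 1+1+1+1+1+1}. The candidates containing elements of all these cycle types are S_4 (6T7) of order 24, (C_3 x C_3) : C_4 (6T10) of order 36, A_6 (6T15) of order 360; the others are excluded. The observed types are precisely the cycle types that occur in S_4 (6T7). Each of the other remaining candidates has further cycle types, and by the Chebotarev density theorem the matching factorization patterns would occur for a proportion of primes equal to their share of the group: (C_3 x C_3) : C_4 (6T10) additionally contains elements of type 3+1+1+1 (4 of its 36 elements, about 11% of primes); A_6 (6T15) additionally contains elements of type 5+1, 3+1+1+1 (184 of its 360 elements, about 51% of primes). None of the 79 primes tested shows any such pattern (for each of these groups the chance of that is below 10^-4), which rules them out. Hence G = S_4 (6T7), of order 24.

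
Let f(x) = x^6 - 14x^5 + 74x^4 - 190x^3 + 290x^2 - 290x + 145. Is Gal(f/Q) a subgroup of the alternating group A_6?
The polynomial is irreducible of degree 6 over Q. Its discriminant is 90962560000 = 301600^2, a perfect square. A Galois group lies in the alternating group exactly when the discriminant is a square in Q, so the Galois group ((C_3 x C_3) : C_4) is contained in A_6.

Yes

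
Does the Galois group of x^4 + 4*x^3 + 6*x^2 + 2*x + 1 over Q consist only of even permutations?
No

The polynomial is irreducible of degree 4 over Q. Its discriminant is 1616, which is not a perfect square. A Galois group lies in the alternating group exactly when the discriminant is a square in Q, so the Galois group (S_4) is not contained in A_4.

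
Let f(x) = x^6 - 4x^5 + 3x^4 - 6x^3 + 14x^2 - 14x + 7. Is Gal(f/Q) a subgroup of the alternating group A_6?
Yes

The polynomial is irreducible of degree 6 over Q. Its discriminant is 5489031744 = 74088^2, a perfect square. A Galois group lies in the alternating group exactly when the discriminant is a square in Q, so the Galois group (A_4) is contained in A_6.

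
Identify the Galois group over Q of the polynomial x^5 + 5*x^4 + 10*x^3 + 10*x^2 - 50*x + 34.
A_5

The polynomial f is an irreducible quintic over Q, so G = Gal(f/Q) is a transitive subgroup of S_5: one of C_5 (5T1, order 5), D_5 (5T2, order 10), F_20 (5T3, order 20), A_5 (5T4, order 60) or S_5 (5T5, order 120). The discriminant of f is 58564000000 = 242000^2, a perfect square, so G is contained in A_5. The transitive groups of degree 5 contained in A_5 are: C_5 (5T1, order 5), D_5 (5T2, order 10), A_5 (5T4, order 60). By Dedekind's theorem, for a prime p not dividing disc(f) the degrees of the irreducible factors of f mod p form the cycle type of an element of G. Factoring f modulo the 3 such primes p <= 13 (skipping 2, 5, 11, which divide the discriminant), each new pattern first appears at: mod 3: f = (x^5 + 2x^4 + x^3 + x^2 + x + 1), pattern 5; mod 13: f = (x + 7)(x + 9)(x^3 + 2x^2 + 6x + 9), pattern 3+1+1. No other pattern occurs in this range, so the set of observed cycle types is {5, 3+1+1}. Among the candidates above, the only group containing elements of all these cycle types is A_5 (5T4) — each of C_5 (5T1), D_5 (5T2) lacks at least one of them. Hence G = A_5 (5T4), of order 60.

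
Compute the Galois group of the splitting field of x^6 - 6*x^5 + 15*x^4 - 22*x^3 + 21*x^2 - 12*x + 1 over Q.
The polynomial f is an irreducible sextic over Q, so G = Gal(f/Q) is one of the 16 transitive subgroups 6T1, ..., 6T16 of S_6. The discriminant of f is 5038848, which is not a perfect square, so G is not contained in A_6. The transitive groups of degree 6 not contained in A_6 are: C_6 (6T1, order 6), S_3 (6T2, order 6), D_6 (6T3, order 12), C_3 x S_3 (6T5, order 18), A_4 x C_2 (6T6, order 24), S_4 (6T8, order 24), S_3 x S_3 (6T9, order 36), S_4 x C_2 (6T11, order 48), (S_3 x S_3) : C_2 (6T13, order 72), PGL(2,5) (6T14, order 120), S_6 (6T16, order 720). By Dedekind's theorem, for a prime p not dividing disc(f) the degrees of the irreducible factors of f mod p form the cycle type of an element of G. Factoring f modulo the 23 such primes p <= 97 (skipping 2, 3, which divide the discriminant), each new pattern first appears at: mod 5: f = (x^6 + 4x^5 + 3x^3 + x^2 + 3x + 1), pattern 6; mod 11: f = (x + 2)(x + 4)(x^2 + 4x + 9)(x^2 + 6x + 2), pattern 2+2+1+1; mod 13: f = (x + 1)(x + 4)(x + 5)(x^3 + 10x^2 + 3x + 2), pattern 3+1+1+1; mod 31: f = (x^2 + 6x + 17)(x^2 + 7x + 3)(x^2 + 12x + 14), pattern 2+2+2; mod 97: f = (x^3 + 94x^2 + 3x + 8)(x^3 + 94x^2 + 3x + 85), pattern 3+3. No other pattern occurs in this range, so the set of observed cycle types is {6, 2+2+1+1, 3+1+1+1, 2+2+2, 3+3}. The candidates containing elements of all these cycle types are S_3 x S_3 (6T9) of order 36, (S_3 x S_3) : C_2 (6T13) of order 72, S_6 (6T16) of order 720; the others are excluded. The observed types are precisely the cycle types that occur in S_3 x S_3 (6T9) (apart from the identity). Each of the other remaining candidates has further cycle types, and by the Chebotarev density theorem the matching factorization patterns would occur for a proportion of primes equal to their share of the group: (S_3 x S_3) : C_2 (6T13) additionally contains elements of type 4+2, 3+2+1, 2+1+1+1+1 (36 of its 72 elements, about 50% of primes); S_6 (6T16) additionally contains elements of type 5+1, 4+2, 4+1+1, 3+2+1, 2+1+1+1+1 (459 of its 720 elements, about 64% of primes). None of the 23 primes tested shows any such pattern (for each of these groups the chance of that is below 10^-4), which rules them out. Hence G = S_3 x S_3 (6T9), of order 36.

S_3 x S_3 (order 36)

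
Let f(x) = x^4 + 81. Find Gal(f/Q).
The polynomial is an irreducible quartic over Q and its discriminant is 136048896 = 11664^2, a perfect square, so the Galois group is contained in A_4. The resolvent cubic y^3 - 324*y splits completely over Q, which gives the Klein four-group V_4.

V_4 (order 4)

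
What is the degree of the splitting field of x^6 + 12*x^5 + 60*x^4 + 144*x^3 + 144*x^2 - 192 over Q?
The degree of the splitting field over Q equals the order of the Galois group, so first determine the group. The polynomial f is an irreducible sextic over Q, so G = Gal(f/Q) is one of the 16 transitive subgroups 6T1, ..., 6T16 of S_6. The discriminant of f is 5410421842378752, which is not a perfect square, so G is not contained in A_6. The transitive groups of degree 6 not contained in A_6 are: C_6 (6T1, order 6), S_3 (6T2, order 6), D_6 (6T3, order 12), C_3 x S_3 (6T5, order 18), A_4 x C_2 (6T6, order 24), S_4 (6T8, order 24), S_3 x S_3 (6T9, order 36), S_4 x C_2 (6T11, order 48), (S_3 x S_3) : C_2 (6T13, order 72), PGL(2,5) (6T14, order 120), S_6 (6T16, order 720). By Dedekind's theorem, for a prime p not dividing disc(f) the degrees of the irreducible factors of f mod p form the cycle type of an element of G. Factoring f modulo the 23 such primes p <= 97 (skipping 2, 3, which divide the discriminant), each new pattern first appears at: mod 5: f = (x^6 + 2x^5 + 4x^3 + 4x^2 + 3), pattern 6; mod 11: f = (x + 1)(x + 8)(x^2 + 5x + 7)(x^2 + 9x + 6), pattern 2+2+1+1; mod 13: f = (x + 1)(x + 6)(x + 12)(x^3 + 6x^2 + 12x + 6), pattern 3+1+1+1; mod 31: f = (x^2 + x + 13)(x^2 + 20x + 8)(x^2 + 22x + 22), pattern 2+2+2; mod 97: f = (x^3 + 6x^2 + 12x + 17)(x^3 + 6x^2 + 12x + 80), pattern 3+3. No other pattern occurs in this range, so the set of observed cycle types is {6, 2+2+1+1, 3+1+1+1, 2+2+2, 3+3}. The candidates containing elements of all these cycle types are S_3 x S_3 (6T9) of order 36, (S_3 x S_3) : C_2 (6T13) of order 72, S_6 (6T16) of order 720; the others are excluded. The observed types are precisely the cycle types that occur in S_3 x S_3 (6T9) (apart from the identity). Each of the other remaining candidates has further cycle types, and by the Chebotarev density theorem the matching factorization patterns would occur for a proportion of primes equal to their share of the group: (S_3 x S_3) : C_2 (6T13) additionally contains elements of type 4+2, 3+2+1, 2+1+1+1+1 (36 of its 72 elements, about 50% of primes); S_6 (6T16) additionally contains elements of type 5+1, 4+2, 4+1+1, 3+2+1, 2+1+1+1+1 (459 of its 720 elements, about 64% of primes). None of the 23 primes tested shows any such pattern (for each of these groups the chance of that is below 10^-4), which rules them out. Hence G = S_3 x S_3 (6T9), of order 36. The Galois group S_3 x S_3 (6T9) has order 36, so the splitting field has degree 36 over Q.

36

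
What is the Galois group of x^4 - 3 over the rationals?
The polynomial is an irreducible quartic over Q and its discriminant is -6912, which is not a perfect square, so the Galois group is not contained in A_4. The resolvent cubic y^3 + 12*y has exactly one rational root, so the Galois group is C_4 or D_4. The quartic remains irreducible over Q(sqrt(disc)), so the group is D_4.

D_4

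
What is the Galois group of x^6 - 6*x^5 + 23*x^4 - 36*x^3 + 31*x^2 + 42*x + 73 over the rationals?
(S_3 x S_3) : C_2 (also written G72)

The polynomial f is an irreducible sextic over Q, so G = Gal(f/Q) is one of the 16 transitive subgroups 6T1, ..., 6T16 of S_6. The discriminant of f is -201485505789952, which is not a perfect square, so G is not contained in A_6. The transitive groups of degree 6 not contained in A_6 are: C_6 (6T1, order 6), S_3 (6T2, order 6), D_6 (6T3, order 12), C_3 x S_3 (6T5, order 18), A_4 x C_2 (6T6, order 24), S_4 (6T8, order 24), S_3 x S_3 (6T9, order 36), S_4 x C_2 (6T11, order 48), (S_3 x S_3) : C_2 (6T13, order 72), PGL(2,5) (6T14, order 120), S_6 (6T16, order 720). By Dedekind's theorem, for a prime p not dividing disc(f) the degrees of the irreducible factors of f mod p form the cycle type of an element of G. Factoring f modulo the 29 such primes p <= 113 (skipping 2, which divides the discriminant), each new pattern first appears at: mod 3: f = (x^6 + 2x^4 + x^2 + 1), pattern 6; mod 5: f = (x + 2)(x^2 + 2)(x^3 + 2x^2 + 2x + 2), pattern 3+2+1; mod 7: f = (x^2 + 3x + 6)(x^4 + 5x^3 + 2x^2 + 5x + 4), pattern 4+2; mod 17: f = (x^3 + 14x^2 + 7x + 1)(x^3 + 14x^2 + 7x + 5), pattern 3+3; mod 19: f = (x^2 + 3x + 16)(x^2 + 11x + 17)(x^2 + 18x + 9), pattern 2+2+2; mod 37: f = (x + 4)(x + 30)(x^2 + 4x + 35)(x^2 + 30x + 35), pattern 2+2+1+1; mod 41: f = (x + 2)(x + 3)(x + 33)(x^3 + 38x^2 + 7x + 13), pattern 3+1+1+1; mod 113: f = (x + 21)(x + 41)(x + 44)(x + 45)(x^2 + 69x + 3), pattern 2+1+1+1+1. No other pattern occurs in this range, so the set of observed cycle types is {6, 3+2+1, 4+2, 3+3, 2+2+2, 2+2+1+1, 3+1+1+1, 2+1+1+1+1}. The candidates containing elements of all these cycle types are (S_3 x S_3) : C_2 (6T13) of order 72, S_6 (6T16) of order 720; the others are excluded. The observed types are precisely the cycle types that occur in (S_3 x S_3) : C_2 (6T13) (apart from the identity). Each of the other remaining candidates has further cycle types, and by the Chebotarev density theorem the matching factorization patterns would occur for a proportion of primes equal to their share of the group: S_6 (6T16) additionally contains elements of type 5+1, 4+1+1 (234 of its 720 elements, about 32% of primes). None of the 29 primes tested shows any such pattern (for each of these groups the chance of that is below 10^-4), which rules them out. Hence G = (S_3 x S_3) : C_2 (6T13), of order 72.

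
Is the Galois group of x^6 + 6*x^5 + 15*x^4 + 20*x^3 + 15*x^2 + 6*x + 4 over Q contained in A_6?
No

The polynomial is irreducible of degree 6 over Q. Its discriminant is -11337408, which is not a perfect square. A Galois group lies in the alternating group exactly when the discriminant is a square in Q, so the Galois group (S_3) is not contained in A_6.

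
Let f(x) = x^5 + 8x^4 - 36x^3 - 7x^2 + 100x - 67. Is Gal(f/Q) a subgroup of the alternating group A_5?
The polynomial is irreducible of degree 5 over Q. Its discriminant is 1012703329 = 31823^2, a perfect square. A Galois group lies in the alternating group exactly when the discriminant is a square in Q, so the Galois group (C_5) is contained in A_5.

Yes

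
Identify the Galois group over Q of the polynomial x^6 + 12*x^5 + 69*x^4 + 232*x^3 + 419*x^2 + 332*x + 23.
S_4 (also written S4-)

The polynomial f is an irreducible sextic over Q, so G = Gal(f/Q) is one of the 16 transitive subgroups 6T1, ..., 6T16 of S_6. The discriminant of f is 870211913777152, which is not a perfect square, so G is not contained in A_6. The transitive groups of degree 6 not contained in A_6 are: C_6 (6T1, order 6), S_3 (6T2, order 6), D_6 (6T3, order 12), C_3 x S_3 (6T5, order 18), A_4 x C_2 (6T6, order 24), S_4 (6T8, order 24), S_3 x S_3 (6T9, order 36), S_4 x C_2 (6T11, order 48), (S_3 x S_3) : C_2 (6T13, order 72), PGL(2,5) (6T14, order 120), S_6 (6T16, order 720). By Dedekind's theorem, for a prime p not dividing disc(f) the degrees of the irreducible factors of f mod p form the cycle type of an element of G. Factoring f modulo the 22 such primes p <= 89 (skipping 2, 37, which divide the discriminant), each new pattern first appears at: mod 3: f = (x^3 + x^2 + 2)(x^3 + 2x^2 + x + 1), pattern 3+3; mod 5: f = (x^2 + x + 1)(x^2 + 2x + 3)(x^2 + 4x + 1), pattern 2+2+2; mod 17: f = (x + 5)(x + 16)(x^4 + 8x^3 + 8x^2 + 2x + 9), pattern 4+1+1; mod 67: f = (x + 11)(x + 60)(x^2 + 4x + 2)(x^2 + 4x + 29), pattern 2+2+1+1. No other pattern occurs in this range, so the set of observed cycle types is {3+3, 2+2+2, 4+1+1, 2+2+1+1}. The candidates containing elements of all these cycle types are S_4 (6T8) of order 24, S_4 x C_2 (6T11) of order 48, PGL(2,5) (6T14) of order 120, S_6 (6T16) of order 720; the others are excluded. The observed types are precisely the cycle types that occur in S_4 (6T8) (apart from the identity). Each of the other remaining candidates has further cycle types, and by the Chebotarev density theorem the matching factorization patterns would occur for a proportion of primes equal to their share of the group: S_4 x C_2 (6T11) additionally contains elements of type 6, 4+2, 2+1+1+1+1 (17 of its 48 elements, about 35% of primes); PGL(2,5) (6T14) additionally contains elements of type 6, 5+1 (44 of its 120 elements, about 37% of primes); S_6 (6T16) additionally contains elements of type 6, 5+1, 4+2, 3+2+1, 3+1+1+1, 2+1+1+1+1 (529 of its 720 elements, about 73% of primes). None of the 22 primes tested shows any such pattern (for each of these groups the chance of that is below 10^-4), which rules them out. Hence G = S_4 (6T8), of order 24.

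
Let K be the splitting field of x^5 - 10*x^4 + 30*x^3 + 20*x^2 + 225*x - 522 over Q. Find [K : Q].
The degree of the splitting field over Q equals the order of the Galois group, so first determine the group. The polynomial f is an irreducible quintic over Q, so G = Gal(f/Q) is a transitive subgroup of S_5: one of C_5 (5T1, order 5), D_5 (5T2, order 10), F_20 (5T3, order 20), A_5 (5T4, order 60) or S_5 (5T5, order 120). The discriminant of f is 2415919104000000 = 49152000^2, a perfect square, so G is contained in A_5. The transitive groups of degree 5 contained in A_5 are: C_5 (5T1, order 5), D_5 (5T2, order 10), A_5 (5T4, order 60). By Dedekind's theorem, for a prime p not dividing disc(f) the degrees of the irreducible factors of f mod p form the cycle type of an element of G. Factoring f modulo the 23 such primes p <= 101 (skipping 2, 3, 5, which divide the discriminant), each new pattern first appears at: mod 7: f = (x^5 + 4x^4 + 2x^3 + 6x^2 + x + 3), pattern 5; mod 17: f = (x + 7)(x^2 + 7x + 13)(x^2 + 10x + 15), pattern 2+2+1. No other pattern occurs in this range, so the set of observed cycle types is {5, 2+2+1}. The candidates containing elements of all these cycle types are D_5 (5T2) of order 10, A_5 (5T4) of order 60; the others are excluded. The observed types are precisely the cycle types that occur in D_5 (5T2) (apart from the identity). Each of the other remaining candidates has further cycle types, and by the Chebotarev density theorem the matching factorization patterns would occur for a proportion of primes equal to their share of the group: A_5 (5T4) additionally contains elements of type 3+1+1 (20 of its 60 elements, about 33% of primes). None of the 23 primes tested shows any such pattern (for each of these groups the chance of that is below 10^-4), which rules them out. Hence G = D_5 (5T2), of order 10. The Galois group D_5 (5T2) has order 10, so the splitting field has degree 10 over Q.

10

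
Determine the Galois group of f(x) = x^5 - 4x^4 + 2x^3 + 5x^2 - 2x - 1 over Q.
The polynomial f is an irreducible quintic over Q, so G = Gal(f/Q) is a transitive subgroup of S_5: one of C_5 (5T1, order 5), D_5 (5T2, order 10), F_20 (5T3, order 20), A_5 (5T4, order 60) or S_5 (5T5, order 120). The discriminant of f is 14641 = 121^2, a perfect square, so G is contained in A_5. The transitive groups of degree 5 contained in A_5 are: C_5 (5T1, order 5), D_5 (5T2, order 10), A_5 (5T4, order 60). By Dedekind's theorem, for a prime p not dividing disc(f) the degrees of the irreducible factors of f mod p form the cycle type of an element of G. Factoring f modulo the 14 such primes p <= 47 (skipping 11, which divides the discriminant), each new pattern first appears at: mod 2: f = (x^5 + x^2 + 1), pattern 5; mod 23: f = (x + 8)(x + 11)(x + 12)(x + 16)(x + 18), pattern 1+1+1+1+1. No other pattern occurs in this range, so the set of observed cycle types is {5, 1+1+1+1+1}. The candidates containing elements of all these cycle types are C_5 (5T1) of order 5, D_5 (5T2) of order 10, A_5 (5T4) of order 60; the others are excluded. The observed types are precisely the cycle types that occur in C_5 (5T1). Each of the other remaining candidates has further cycle types, and by the Chebotarev density theorem the matching factorization patterns would occur for a proportion of primes equal to their share of the group: D_5 (5T2) additionally contains elements of type 2+2+1 (5 of its 10 elements, about 50% of primes); A_5 (5T4) additionally contains elements of type 3+1+1, 2+2+1 (35 of its 60 elements, about 58% of primes). None of the 14 primes tested shows any such pattern (for each of these groups the chance of that is below 10^-4), which rules them out. Hence G = C_5 (5T1), of order 5.

C_5, the cyclic group of order 5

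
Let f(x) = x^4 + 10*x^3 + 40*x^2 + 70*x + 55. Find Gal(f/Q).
C_4

The polynomial is an irreducible quartic over Q and its discriminant is 512000, which is not a perfect square, so the Galois group is not contained in A_4. The resolvent cubic y^3 - 40*y^2 + 480*y - 1600 has exactly one rational root, so the Galois group is C_4 or D_4. The quartic becomes reducible over Q(sqrt(disc)), so the group is C_4.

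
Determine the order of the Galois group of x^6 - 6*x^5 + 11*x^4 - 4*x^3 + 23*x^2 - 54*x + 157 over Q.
The degree of the splitting field over Q equals the order of the Galois group, so first determine the group. The polynomial f is an irreducible sextic over Q, so G = Gal(f/Q) is one of the 16 transitive subgroups 6T1, ..., 6T16 of S_6. The discriminant of f is -5497558138880000, which is not a perfect square, so G is not contained in A_6. The transitive groups of degree 6 not contained in A_6 are: C_6 (6T1, order 6), S_3 (6T2, order 6), D_6 (6T3, order 12), C_3 x S_3 (6T5, order 18), A_4 x C_2 (6T6, order 24), S_4 (6T8, order 24), S_3 x S_3 (6T9, order 36), S_4 x C_2 (6T11, order 48), (S_3 x S_3) : C_2 (6T13, order 72), PGL(2,5) (6T14, order 120), S_6 (6T16, order 720). By Dedekind's theorem, for a prime p not dividing disc(f) the degrees of the irreducible factors of f mod p form the cycle type of an element of G. Factoring f modulo the 22 such primes p <= 89 (skipping 2, 5, which divide the discriminant), each new pattern first appears at: mod 3: f = (x^3 + x^2 + x + 2)(x^3 + 2x^2 + 2x + 2), pattern 3+3; mod 7: f = (x^2 + 2)(x^2 + 3x + 6)(x^2 + 5x + 2), pattern 2+2+2; mod 13: f = (x + 4)(x + 7)(x^4 + 9x^3 + x^2 + 6x + 7), pattern 4+1+1; mod 43: f = (x + 18)(x + 23)(x^2 + 41x + 17)(x^2 + 41x + 41), pattern 2+2+1+1. No other pattern occurs in this range, so the set of observed cycle types is {3+3, 2+2+2, 4+1+1, 2+2+1+1}. The candidates containing elements of all these cycle types are S_4 (6T8) of order 24, S_4 x C_2 (6T11) of order 48, PGL(2,5) (6T14) of order 120, S_6 (6T16) of order 720; the others are excluded. The observed types are precisely the cycle types that occur in S_4 (6T8) (apart from the identity). Each of the other remaining candidates has further cycle types, and by the Chebotarev density theorem the matching factorization patterns would occur for a proportion of primes equal to their share of the group: S_4 x C_2 (6T11) additionally contains elements of type 6, 4+2, 2+1+1+1+1 (17 of its 48 elements, about 35% of primes); PGL(2,5) (6T14) additionally contains elements of type 6, 5+1 (44 of its 120 elements, about 37% of primes); S_6 (6T16) additionally contains elements of type 6, 5+1, 4+2, 3+2+1, 3+1+1+1, 2+1+1+1+1 (529 of its 720 elements, about 73% of primes). None of the 22 primes tested shows any such pattern (for each of these groups the chance of that is below 10^-4), which rules them out. Hence G = S_4 (6T8), of order 24. The Galois group S_4 (6T8) has order 24, so the splitting field has degree 24 over Q.

24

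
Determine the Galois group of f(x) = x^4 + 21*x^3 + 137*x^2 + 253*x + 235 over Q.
The polynomial is an irreducible quartic over Q and its discriminant is 3009203125, which is not a perfect square, so the Galois group is not contained in A_4. The resolvent cubic y^3 - 137*y^2 + 4373*y - 38864 is irreducible over Q. An irreducible resolvent with non-square discriminant gives S_4.

S_4 (also written S4)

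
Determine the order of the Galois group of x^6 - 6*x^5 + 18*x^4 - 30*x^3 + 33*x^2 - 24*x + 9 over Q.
The degree of the splitting field over Q equals the order of the Galois group, so first determine the group. The polynomial f is an irreducible sextic over Q, so G = Gal(f/Q) is one of the 16 transitive subgroups 6T1, ..., 6T16 of S_6. The discriminant of f is -16003008, which is not a perfect square, so G is not contained in A_6. The transitive groups of degree 6 not contained in A_6 are: C_6 (6T1, order 6), S_3 (6T2, order 6), D_6 (6T3, order 12), C_3 x S_3 (6T5, order 18), A_4 x C_2 (6T6, order 24), S_4 (6T8, order 24), S_3 x S_3 (6T9, order 36), S_4 x C_2 (6T11, order 48), (S_3 x S_3) : C_2 (6T13, order 72), PGL(2,5) (6T14, order 120), S_6 (6T16, order 720). By Dedekind's theorem, for a prime p not dividing disc(f) the degrees of the irreducible factors of f mod p form the cycle type of an element of G. Factoring f modulo the 21 such primes p <= 89 (skipping 2, 3, 7, which divide the discriminant), each new pattern first appears at: mod 5: f = (x^6 + 4x^5 + 3x^4 + 3x^2 + x + 4), pattern 6; mod 11: f = (x + 1)(x^5 + 4x^4 + 3x^3 + 9), pattern 5+1; mod 13: f = (x + 7)(x + 11)(x^4 + 2x^3 + 9x^2 + 5x + 4), pattern 4+1+1; mod 23: f = (x + 15)(x + 19)(x^2 + 13x + 3)(x^2 + 16x + 8), pattern 2+2+1+1; mod 43: f = (x^3 + 16x^2 + 6x + 18)(x^3 + 21x^2 + 20x + 22), pattern 3+3; mod 61: f = (x^2 + 12x + 46)(x^2 + 16x + 56)(x^2 + 27x + 5), pattern 2+2+2. No other pattern occurs in this range, so the set of observed cycle types is {6, 5+1, 4+1+1, 2+2+1+1, 3+3, 2+2+2}. The candidates containing elements of all these cycle types are PGL(2,5) (6T14) of order 120, S_6 (6T16) of order 720; the others are excluded. The observed types are precisely the cycle types that occur in PGL(2,5) (6T14) (apart from the identity). Each of the other remaining candidates has further cycle types, and by the Chebotarev density theorem the matching factorization patterns would occur for a proportion of primes equal to their share of the group: S_6 (6T16) additionally contains elements of type 4+2, 3+2+1, 3+1+1+1, 2+1+1+1+1 (265 of its 720 elements, about 37% of primes). None of the 21 primes tested shows any such pattern (for each of these groups the chance of that is below 10^-4), which rules them out. Hence G = PGL(2,5) (6T14), of order 120. The Galois group PGL(2,5) (6T14) has order 120, so the splitting field has degree 120 over Q.

120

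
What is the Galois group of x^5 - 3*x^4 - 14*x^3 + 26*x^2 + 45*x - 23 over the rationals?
The polynomial f is an irreducible quintic over Q, so G = Gal(f/Q) is a transitive subgroup of S_5: one of C_5 (5T1, order 5), D_5 (5T2, order 10), F_20 (5T3, order 20), A_5 (5T4, order 60) or S_5 (5T5, order 120). The discriminant of f is 15352201216 = 123904^2, a perfect square, so G is contained in A_5. The transitive groups of degree 5 contained in A_5 are: C_5 (5T1, order 5), D_5 (5T2, order 10), A_5 (5T4, order 60). By Dedekind's theorem, for a prime p not dividing disc(f) the degrees of the irreducible factors of f mod p form the cycle type of an element of G. Factoring f modulo the 14 such primes p <= 53 (skipping 2, 11, which divide the discriminant), each new pattern first appears at: mod 3: f = (x^5 + x^3 + 2x^2 + 1), pattern 5; mod 23: f = (x)(x + 2)(x + 10)(x + 14)(x + 17), pattern 1+1+1+1+1. No other pattern occurs in this range, so the set of observed cycle types is {5, 1+1+1+1+1}. The candidates containing elements of all these cycle types are C_5 (5T1) of order 5, D_5 (5T2) of order 10, A_5 (5T4) of order 60; the others are excluded. The observed types are precisely the cycle types that occur in C_5 (5T1). Each of the other remaining candidates has further cycle types, and by the Chebotarev density theorem the matching factorization patterns would occur for a proportion of primes equal to their share of the group: D_5 (5T2) additionally contains elements of type 2+2+1 (5 of its 10 elements, about 50% of primes); A_5 (5T4) additionally contains elements of type 3+1+1, 2+2+1 (35 of its 60 elements, about 58% of primes). None of the 14 primes tested shows any such pattern (for each of these groups the chance of that is below 10^-4), which rules them out. Hence G = C_5 (5T1), of order 5.

C_5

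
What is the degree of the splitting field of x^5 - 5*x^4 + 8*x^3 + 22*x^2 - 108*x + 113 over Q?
120

The degree of the splitting field over Q equals the order of the Galois group, so first determine the group. The polynomial f is an irreducible quintic over Q, so G = Gal(f/Q) is a transitive subgroup of S_5: one of C_5 (5T1, order 5), D_5 (5T2, order 10), F_20 (5T3, order 20), A_5 (5T4, order 60) or S_5 (5T5, order 120). The discriminant of f is 2019549349, which is not a perfect square, so G is not contained in A_5. The transitive groups of degree 5 not contained in A_5 are: F_20 (5T3, order 20), S_5 (5T5, order 120). By Dedekind's theorem, for a prime p not dividing disc(f) the degrees of the irreducible factors of f mod p form the cycle type of an element of G. Factoring f modulo the first such prime p = 2, each new pattern first appears at: mod 2: f = (x^2 + x + 1)(x^3 + x + 1), pattern 3+2. No other pattern occurs in this range, so the set of observed cycle types is {3+2}. Among the candidates above, the only group containing elements of all these cycle types is S_5 (5T5) — F_20 (5T3) lacks at least one of them. Hence G = S_5 (5T5), of order 120. The Galois group S_5 (5T5) has order 120, so the splitting field has degree 120 over Q.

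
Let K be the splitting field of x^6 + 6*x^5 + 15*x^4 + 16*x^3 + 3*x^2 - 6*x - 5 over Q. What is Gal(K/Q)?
The polynomial f is an irreducible sextic over Q, so G = Gal(f/Q) is one of the 16 transitive subgroups 6T1, ..., 6T16 of S_6. The discriminant of f is 40310784, which is not a perfect square, so G is not contained in A_6. The transitive groups of degree 6 not contained in A_6 are: C_6 (6T1, order 6), S_3 (6T2, order 6), D_6 (6T3, order 12), C_3 x S_3 (6T5, order 18), A_4 x C_2 (6T6, order 24), S_4 (6T8, order 24), S_3 x S_3 (6T9, order 36), S_4 x C_2 (6T11, order 48), (S_3 x S_3) : C_2 (6T13, order 72), PGL(2,5) (6T14, order 120), S_6 (6T16, order 720). By Dedekind's theorem, for a prime p not dividing disc(f) the degrees of the irreducible factors of f mod p form the cycle type of an element of G. Factoring f modulo the 14 such primes p <= 53 (skipping 2, 3, which divide the discriminant), each new pattern first appears at: mod 5: f = (x)(x + 4)(x^2 + 3x + 3)(x^2 + 4x + 2), pattern 2+2+1+1; mod 7: f = (x^6 + 6x^5 + x^4 + 2x^3 + 3x^2 + x + 2), pattern 6; mod 19: f = (x + 11)(x + 14)(x + 16)(x^3 + 3x^2 + 3x + 4), pattern 3+1+1+1; mod 31: f = (x^2 + 10)(x^2 + 14x + 6)(x^2 + 23x + 18), pattern 2+2+2; mod 43: f = (x^3 + 3x^2 + 3x + 6)(x^3 + 3x^2 + 3x + 35), pattern 3+3. No other pattern occurs in this range, so the set of observed cycle types is {2+2+1+1, 6, 3+1+1+1, 2+2+2, 3+3}. The candidates containing elements of all these cycle types are S_3 x S_3 (6T9) of order 36, (S_3 x S_3) : C_2 (6T13) of order 72, S_6 (6T16) of order 720; the others are excluded. The observed types are precisely the cycle types that occur in S_3 x S_3 (6T9) (apart from the identity). Each of the other remaining candidates has further cycle types, and by the Chebotarev density theorem the matching factorization patterns would occur for a proportion of primes equal to their share of the group: (S_3 x S_3) : C_2 (6T13) additionally contains elements of type 4+2, 3+2+1, 2+1+1+1+1 (36 of its 72 elements, about 50% of primes); S_6 (6T16) additionally contains elements of type 5+1, 4+2, 4+1+1, 3+2+1, 2+1+1+1+1 (459 of its 720 elements, about 64% of primes). None of the 14 primes tested shows any such pattern (for each of these groups the chance of that is below 10^-4), which rules them out. Hence G = S_3 x S_3 (6T9), of order 36.

6T9: S_3 x S_3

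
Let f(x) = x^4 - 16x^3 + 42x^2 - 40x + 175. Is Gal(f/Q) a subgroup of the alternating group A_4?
The polynomial is irreducible of degree 4 over Q. Its discriminant is -13604889600, which is not a perfect square. A Galois group lies in the alternating group exactly when the discriminant is a square in Q, so the Galois group (D_4) is not contained in A_4.

No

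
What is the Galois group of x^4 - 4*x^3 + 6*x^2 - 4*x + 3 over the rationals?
The polynomial is an irreducible quartic over Q and its discriminant is 2048, which is not a perfect square, so the Galois group is not contained in A_4. The resolvent cubic y^3 - 6*y^2 + 4*y + 8 has exactly one rational root, so the Galois group is C_4 or D_4. The quartic remains irreducible over Q(sqrt(disc)), so the group is D_4.

D_4 (also written D4)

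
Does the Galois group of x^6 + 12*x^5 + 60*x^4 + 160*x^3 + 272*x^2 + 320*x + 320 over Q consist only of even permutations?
The polynomial is irreducible of degree 6 over Q. Its discriminant is -2693803488051200, which is not a perfect square. A Galois group lies in the alternating group exactly when the discriminant is a square in Q, so the Galois group (S_4 x C_2) is not contained in A_6.

No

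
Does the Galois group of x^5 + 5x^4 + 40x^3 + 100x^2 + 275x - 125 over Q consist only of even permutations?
The polynomial is irreducible of degree 5 over Q. Its discriminant is 64800000000000, which is not a perfect square. A Galois group lies in the alternating group exactly when the discriminant is a square in Q, so the Galois group (F_20) is not contained in A_5.

No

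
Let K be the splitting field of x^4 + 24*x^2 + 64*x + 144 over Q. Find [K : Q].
The degree of the splitting field over Q equals the order of the Galois group, so first determine the group. The polynomial is an irreducible quartic over Q and its discriminant is 1358954496 = 36864^2, a perfect square, so the Galois group is contained in A_4. The resolvent cubic y^3 - 24*y^2 - 576*y + 9728 is irreducible over Q. An irreducible resolvent with square discriminant gives A_4. The Galois group A_4 (4T4) has order 12, so the splitting field has degree 12 over Q.

12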